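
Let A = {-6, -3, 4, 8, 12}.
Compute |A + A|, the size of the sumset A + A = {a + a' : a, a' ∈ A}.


A + A = {a + a' : a, a' ∈ A}; |A| = 5.
General bounds: 2|A| - 1 ≤ |A + A| ≤ |A|(|A|+1)/2, i.e. 9 ≤ |A + A| ≤ 15.
Lower bound 2|A|-1 is attained iff A is an arithmetic progression.
Enumerate sums a + a' for a ≤ a' (symmetric, so this suffices):
a = -6: -6+-6=-12, -6+-3=-9, -6+4=-2, -6+8=2, -6+12=6
a = -3: -3+-3=-6, -3+4=1, -3+8=5, -3+12=9
a = 4: 4+4=8, 4+8=12, 4+12=16
a = 8: 8+8=16, 8+12=20
a = 12: 12+12=24
Distinct sums: {-12, -9, -6, -2, 1, 2, 5, 6, 8, 9, 12, 16, 20, 24}
|A + A| = 14

|A + A| = 14


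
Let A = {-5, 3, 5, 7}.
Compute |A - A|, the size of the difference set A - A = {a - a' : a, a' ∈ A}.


A - A = {a - a' : a, a' ∈ A}; |A| = 4.
Bounds: 2|A|-1 ≤ |A - A| ≤ |A|² - |A| + 1, i.e. 7 ≤ |A - A| ≤ 13.
Note: 0 ∈ A - A always (from a - a). The set is symmetric: if d ∈ A - A then -d ∈ A - A.
Enumerate nonzero differences d = a - a' with a > a' (then include -d):
Positive differences: {2, 4, 8, 10, 12}
Full difference set: {0} ∪ (positive diffs) ∪ (negative diffs).
|A - A| = 1 + 2·5 = 11 (matches direct enumeration: 11).

|A - A| = 11


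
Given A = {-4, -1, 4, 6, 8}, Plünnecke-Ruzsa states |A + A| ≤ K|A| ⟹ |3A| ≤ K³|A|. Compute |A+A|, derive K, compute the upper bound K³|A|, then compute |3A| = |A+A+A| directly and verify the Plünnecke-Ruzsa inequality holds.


|A| = 5.
Step 1: Compute A + A by enumerating all 25 pairs.
A + A = {-8, -5, -2, 0, 2, 3, 4, 5, 7, 8, 10, 12, 14, 16}, so |A + A| = 14.
Step 2: Doubling constant K = |A + A|/|A| = 14/5 = 14/5 ≈ 2.8000.
Step 3: Plünnecke-Ruzsa gives |3A| ≤ K³·|A| = (2.8000)³ · 5 ≈ 109.7600.
Step 4: Compute 3A = A + A + A directly by enumerating all triples (a,b,c) ∈ A³; |3A| = 27.
Step 5: Check 27 ≤ 109.7600? Yes ✓.

K = 14/5, Plünnecke-Ruzsa bound K³|A| ≈ 109.7600, |3A| = 27, inequality holds.


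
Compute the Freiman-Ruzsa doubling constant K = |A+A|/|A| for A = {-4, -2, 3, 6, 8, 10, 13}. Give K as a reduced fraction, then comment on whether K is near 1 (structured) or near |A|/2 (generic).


|A| = 7.
Compute A + A by enumerating all 49 pairs.
A + A = {-8, -6, -4, -1, 1, 2, 4, 6, 8, 9, 11, 12, 13, 14, 16, 18, 19, 20, 21, 23, 26}, so |A + A| = 21.
K = |A + A| / |A| = 21/7 = 3/1 ≈ 3.0000.
Reference: AP of size 7 gives K = 13/7 ≈ 1.8571; a fully generic set of size 7 gives K ≈ 4.0000.

|A| = 7, |A + A| = 21, K = 21/7 = 3/1.


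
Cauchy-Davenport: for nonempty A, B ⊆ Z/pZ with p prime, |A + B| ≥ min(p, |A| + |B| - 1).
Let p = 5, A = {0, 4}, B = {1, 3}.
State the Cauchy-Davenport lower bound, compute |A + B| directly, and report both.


Cauchy-Davenport: |A + B| ≥ min(p, |A| + |B| - 1) for A, B nonempty in Z/pZ.
|A| = 2, |B| = 2, p = 5.
CD lower bound = min(5, 2 + 2 - 1) = min(5, 3) = 3.
Compute A + B mod 5 directly:
a = 0: 0+1=1, 0+3=3
a = 4: 4+1=0, 4+3=2
A + B = {0, 1, 2, 3}, so |A + B| = 4.
Verify: 4 ≥ 3? Yes ✓.

CD lower bound = 3, actual |A + B| = 4.


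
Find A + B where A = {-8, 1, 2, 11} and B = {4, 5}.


A + B = {a + b : a ∈ A, b ∈ B}.
Enumerate all |A|·|B| = 4·2 = 8 pairs (a, b) and collect distinct sums.
a = -8: -8+4=-4, -8+5=-3
a = 1: 1+4=5, 1+5=6
a = 2: 2+4=6, 2+5=7
a = 11: 11+4=15, 11+5=16
Collecting distinct sums: A + B = {-4, -3, 5, 6, 7, 15, 16}
|A + B| = 7

A + B = {-4, -3, 5, 6, 7, 15, 16}


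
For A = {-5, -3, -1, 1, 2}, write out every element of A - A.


A - A = {a - a' : a, a' ∈ A}.
Compute a - a' for each ordered pair (a, a'):
a = -5: -5--5=0, -5--3=-2, -5--1=-4, -5-1=-6, -5-2=-7
a = -3: -3--5=2, -3--3=0, -3--1=-2, -3-1=-4, -3-2=-5
a = -1: -1--5=4, -1--3=2, -1--1=0, -1-1=-2, -1-2=-3
a = 1: 1--5=6, 1--3=4, 1--1=2, 1-1=0, 1-2=-1
a = 2: 2--5=7, 2--3=5, 2--1=3, 2-1=1, 2-2=0
Collecting distinct values (and noting 0 appears from a-a):
A - A = {-7, -6, -5, -4, -3, -2, -1, 0, 1, 2, 3, 4, 5, 6, 7}
|A - A| = 15

A - A = {-7, -6, -5, -4, -3, -2, -1, 0, 1, 2, 3, 4, 5, 6, 7}


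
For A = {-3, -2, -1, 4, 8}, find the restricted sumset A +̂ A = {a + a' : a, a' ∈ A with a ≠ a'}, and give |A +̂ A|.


Restricted sumset: A +̂ A = {a + a' : a ∈ A, a' ∈ A, a ≠ a'}.
Equivalently, take A + A and drop any sum 2a that is achievable ONLY as a + a for a ∈ A (i.e. sums representable only with equal summands).
Enumerate pairs (a, a') with a < a' (symmetric, so each unordered pair gives one sum; this covers all a ≠ a'):
  -3 + -2 = -5
  -3 + -1 = -4
  -3 + 4 = 1
  -3 + 8 = 5
  -2 + -1 = -3
  -2 + 4 = 2
  -2 + 8 = 6
  -1 + 4 = 3
  -1 + 8 = 7
  4 + 8 = 12
Collected distinct sums: {-5, -4, -3, 1, 2, 3, 5, 6, 7, 12}
|A +̂ A| = 10
(Reference bound: |A +̂ A| ≥ 2|A| - 3 for |A| ≥ 2, with |A| = 5 giving ≥ 7.)

|A +̂ A| = 10


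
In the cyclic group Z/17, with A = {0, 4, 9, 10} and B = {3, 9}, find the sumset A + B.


Work in Z/17Z: reduce every sum a + b modulo 17.
Enumerate all 8 pairs:
a = 0: 0+3=3, 0+9=9
a = 4: 4+3=7, 4+9=13
a = 9: 9+3=12, 9+9=1
a = 10: 10+3=13, 10+9=2
Distinct residues collected: {1, 2, 3, 7, 9, 12, 13}
|A + B| = 7 (out of 17 total residues).

A + B = {1, 2, 3, 7, 9, 12, 13}


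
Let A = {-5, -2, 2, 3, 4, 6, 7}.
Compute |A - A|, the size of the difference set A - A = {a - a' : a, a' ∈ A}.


A - A = {a - a' : a, a' ∈ A}; |A| = 7.
Bounds: 2|A|-1 ≤ |A - A| ≤ |A|² - |A| + 1, i.e. 13 ≤ |A - A| ≤ 43.
Note: 0 ∈ A - A always (from a - a). The set is symmetric: if d ∈ A - A then -d ∈ A - A.
Enumerate nonzero differences d = a - a' with a > a' (then include -d):
Positive differences: {1, 2, 3, 4, 5, 6, 7, 8, 9, 11, 12}
Full difference set: {0} ∪ (positive diffs) ∪ (negative diffs).
|A - A| = 1 + 2·11 = 23 (matches direct enumeration: 23).

|A - A| = 23


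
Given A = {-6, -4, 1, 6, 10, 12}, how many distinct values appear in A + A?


A + A = {a + a' : a, a' ∈ A}; |A| = 6.
General bounds: 2|A| - 1 ≤ |A + A| ≤ |A|(|A|+1)/2, i.e. 11 ≤ |A + A| ≤ 21.
Lower bound 2|A|-1 is attained iff A is an arithmetic progression.
Enumerate sums a + a' for a ≤ a' (symmetric, so this suffices):
a = -6: -6+-6=-12, -6+-4=-10, -6+1=-5, -6+6=0, -6+10=4, -6+12=6
a = -4: -4+-4=-8, -4+1=-3, -4+6=2, -4+10=6, -4+12=8
a = 1: 1+1=2, 1+6=7, 1+10=11, 1+12=13
a = 6: 6+6=12, 6+10=16, 6+12=18
a = 10: 10+10=20, 10+12=22
a = 12: 12+12=24
Distinct sums: {-12, -10, -8, -5, -3, 0, 2, 4, 6, 7, 8, 11, 12, 13, 16, 18, 20, 22, 24}
|A + A| = 19

|A + A| = 19


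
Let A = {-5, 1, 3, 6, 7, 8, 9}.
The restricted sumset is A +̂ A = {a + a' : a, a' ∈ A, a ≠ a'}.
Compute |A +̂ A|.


Restricted sumset: A +̂ A = {a + a' : a ∈ A, a' ∈ A, a ≠ a'}.
Equivalently, take A + A and drop any sum 2a that is achievable ONLY as a + a for a ∈ A (i.e. sums representable only with equal summands).
Enumerate pairs (a, a') with a < a' (symmetric, so each unordered pair gives one sum; this covers all a ≠ a'):
  -5 + 1 = -4
  -5 + 3 = -2
  -5 + 6 = 1
  -5 + 7 = 2
  -5 + 8 = 3
  -5 + 9 = 4
  1 + 3 = 4
  1 + 6 = 7
  1 + 7 = 8
  1 + 8 = 9
  1 + 9 = 10
  3 + 6 = 9
  3 + 7 = 10
  3 + 8 = 11
  3 + 9 = 12
  6 + 7 = 13
  6 + 8 = 14
  6 + 9 = 15
  7 + 8 = 15
  7 + 9 = 16
  8 + 9 = 17
Collected distinct sums: {-4, -2, 1, 2, 3, 4, 7, 8, 9, 10, 11, 12, 13, 14, 15, 16, 17}
|A +̂ A| = 17
(Reference bound: |A +̂ A| ≥ 2|A| - 3 for |A| ≥ 2, with |A| = 7 giving ≥ 11.)

|A +̂ A| = 17


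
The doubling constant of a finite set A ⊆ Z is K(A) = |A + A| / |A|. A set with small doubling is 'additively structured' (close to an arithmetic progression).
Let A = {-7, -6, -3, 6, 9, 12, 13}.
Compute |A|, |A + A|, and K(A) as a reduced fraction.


|A| = 7.
Compute A + A by enumerating all 49 pairs.
A + A = {-14, -13, -12, -10, -9, -6, -1, 0, 2, 3, 5, 6, 7, 9, 10, 12, 15, 18, 19, 21, 22, 24, 25, 26}, so |A + A| = 24.
K = |A + A| / |A| = 24/7 (already in lowest terms) ≈ 3.4286.
Reference: AP of size 7 gives K = 13/7 ≈ 1.8571; a fully generic set of size 7 gives K ≈ 4.0000.

|A| = 7, |A + A| = 24, K = 24/7.


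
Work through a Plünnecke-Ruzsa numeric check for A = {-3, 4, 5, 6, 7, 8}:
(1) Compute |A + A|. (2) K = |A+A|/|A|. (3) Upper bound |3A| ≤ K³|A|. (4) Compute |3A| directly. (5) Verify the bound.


|A| = 6.
Step 1: Compute A + A by enumerating all 36 pairs.
A + A = {-6, 1, 2, 3, 4, 5, 8, 9, 10, 11, 12, 13, 14, 15, 16}, so |A + A| = 15.
Step 2: Doubling constant K = |A + A|/|A| = 15/6 = 15/6 ≈ 2.5000.
Step 3: Plünnecke-Ruzsa gives |3A| ≤ K³·|A| = (2.5000)³ · 6 ≈ 93.7500.
Step 4: Compute 3A = A + A + A directly by enumerating all triples (a,b,c) ∈ A³; |3A| = 26.
Step 5: Check 26 ≤ 93.7500? Yes ✓.

K = 15/6, Plünnecke-Ruzsa bound K³|A| ≈ 93.7500, |3A| = 26, inequality holds.


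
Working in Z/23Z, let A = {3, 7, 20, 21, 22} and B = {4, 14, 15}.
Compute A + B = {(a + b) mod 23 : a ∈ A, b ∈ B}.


Work in Z/23Z: reduce every sum a + b modulo 23.
Enumerate all 15 pairs:
a = 3: 3+4=7, 3+14=17, 3+15=18
a = 7: 7+4=11, 7+14=21, 7+15=22
a = 20: 20+4=1, 20+14=11, 20+15=12
a = 21: 21+4=2, 21+14=12, 21+15=13
a = 22: 22+4=3, 22+14=13, 22+15=14
Distinct residues collected: {1, 2, 3, 7, 11, 12, 13, 14, 17, 18, 21, 22}
|A + B| = 12 (out of 23 total residues).

A + B = {1, 2, 3, 7, 11, 12, 13, 14, 17, 18, 21, 22}


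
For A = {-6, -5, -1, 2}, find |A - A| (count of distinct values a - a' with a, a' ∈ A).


A - A = {a - a' : a, a' ∈ A}; |A| = 4.
Bounds: 2|A|-1 ≤ |A - A| ≤ |A|² - |A| + 1, i.e. 7 ≤ |A - A| ≤ 13.
Note: 0 ∈ A - A always (from a - a). The set is symmetric: if d ∈ A - A then -d ∈ A - A.
Enumerate nonzero differences d = a - a' with a > a' (then include -d):
Positive differences: {1, 3, 4, 5, 7, 8}
Full difference set: {0} ∪ (positive diffs) ∪ (negative diffs).
|A - A| = 1 + 2·6 = 13 (matches direct enumeration: 13).

|A - A| = 13


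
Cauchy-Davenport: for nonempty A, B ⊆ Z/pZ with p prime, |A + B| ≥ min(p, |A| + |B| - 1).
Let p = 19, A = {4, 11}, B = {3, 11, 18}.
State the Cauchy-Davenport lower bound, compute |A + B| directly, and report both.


Cauchy-Davenport: |A + B| ≥ min(p, |A| + |B| - 1) for A, B nonempty in Z/pZ.
|A| = 2, |B| = 3, p = 19.
CD lower bound = min(19, 2 + 3 - 1) = min(19, 4) = 4.
Compute A + B mod 19 directly:
a = 4: 4+3=7, 4+11=15, 4+18=3
a = 11: 11+3=14, 11+11=3, 11+18=10
A + B = {3, 7, 10, 14, 15}, so |A + B| = 5.
Verify: 5 ≥ 4? Yes ✓.

CD lower bound = 4, actual |A + B| = 5.


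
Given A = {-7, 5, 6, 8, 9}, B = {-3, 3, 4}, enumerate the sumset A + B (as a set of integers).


A + B = {a + b : a ∈ A, b ∈ B}.
Enumerate all |A|·|B| = 5·3 = 15 pairs (a, b) and collect distinct sums.
a = -7: -7+-3=-10, -7+3=-4, -7+4=-3
a = 5: 5+-3=2, 5+3=8, 5+4=9
a = 6: 6+-3=3, 6+3=9, 6+4=10
a = 8: 8+-3=5, 8+3=11, 8+4=12
a = 9: 9+-3=6, 9+3=12, 9+4=13
Collecting distinct sums: A + B = {-10, -4, -3, 2, 3, 5, 6, 8, 9, 10, 11, 12, 13}
|A + B| = 13

A + B = {-10, -4, -3, 2, 3, 5, 6, 8, 9, 10, 11, 12, 13}


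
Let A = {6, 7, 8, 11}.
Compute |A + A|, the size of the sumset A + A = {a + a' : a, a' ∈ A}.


A + A = {a + a' : a, a' ∈ A}; |A| = 4.
General bounds: 2|A| - 1 ≤ |A + A| ≤ |A|(|A|+1)/2, i.e. 7 ≤ |A + A| ≤ 10.
Lower bound 2|A|-1 is attained iff A is an arithmetic progression.
Enumerate sums a + a' for a ≤ a' (symmetric, so this suffices):
a = 6: 6+6=12, 6+7=13, 6+8=14, 6+11=17
a = 7: 7+7=14, 7+8=15, 7+11=18
a = 8: 8+8=16, 8+11=19
a = 11: 11+11=22
Distinct sums: {12, 13, 14, 15, 16, 17, 18, 19, 22}
|A + A| = 9

|A + A| = 9


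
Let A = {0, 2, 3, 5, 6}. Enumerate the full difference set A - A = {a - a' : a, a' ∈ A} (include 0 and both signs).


A - A = {a - a' : a, a' ∈ A}.
Compute a - a' for each ordered pair (a, a'):
a = 0: 0-0=0, 0-2=-2, 0-3=-3, 0-5=-5, 0-6=-6
a = 2: 2-0=2, 2-2=0, 2-3=-1, 2-5=-3, 2-6=-4
a = 3: 3-0=3, 3-2=1, 3-3=0, 3-5=-2, 3-6=-3
a = 5: 5-0=5, 5-2=3, 5-3=2, 5-5=0, 5-6=-1
a = 6: 6-0=6, 6-2=4, 6-3=3, 6-5=1, 6-6=0
Collecting distinct values (and noting 0 appears from a-a):
A - A = {-6, -5, -4, -3, -2, -1, 0, 1, 2, 3, 4, 5, 6}
|A - A| = 13

A - A = {-6, -5, -4, -3, -2, -1, 0, 1, 2, 3, 4, 5, 6}


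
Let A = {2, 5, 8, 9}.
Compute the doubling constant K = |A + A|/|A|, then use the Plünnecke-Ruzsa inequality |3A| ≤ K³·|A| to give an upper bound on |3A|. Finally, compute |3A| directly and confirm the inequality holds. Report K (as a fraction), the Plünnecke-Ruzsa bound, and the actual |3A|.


|A| = 4.
Step 1: Compute A + A by enumerating all 16 pairs.
A + A = {4, 7, 10, 11, 13, 14, 16, 17, 18}, so |A + A| = 9.
Step 2: Doubling constant K = |A + A|/|A| = 9/4 = 9/4 ≈ 2.2500.
Step 3: Plünnecke-Ruzsa gives |3A| ≤ K³·|A| = (2.2500)³ · 4 ≈ 45.5625.
Step 4: Compute 3A = A + A + A directly by enumerating all triples (a,b,c) ∈ A³; |3A| = 16.
Step 5: Check 16 ≤ 45.5625? Yes ✓.

K = 9/4, Plünnecke-Ruzsa bound K³|A| ≈ 45.5625, |3A| = 16, inequality holds.


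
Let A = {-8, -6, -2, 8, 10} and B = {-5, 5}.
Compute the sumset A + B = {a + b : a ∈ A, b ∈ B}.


A + B = {a + b : a ∈ A, b ∈ B}.
Enumerate all |A|·|B| = 5·2 = 10 pairs (a, b) and collect distinct sums.
a = -8: -8+-5=-13, -8+5=-3
a = -6: -6+-5=-11, -6+5=-1
a = -2: -2+-5=-7, -2+5=3
a = 8: 8+-5=3, 8+5=13
a = 10: 10+-5=5, 10+5=15
Collecting distinct sums: A + B = {-13, -11, -7, -3, -1, 3, 5, 13, 15}
|A + B| = 9

A + B = {-13, -11, -7, -3, -1, 3, 5, 13, 15}


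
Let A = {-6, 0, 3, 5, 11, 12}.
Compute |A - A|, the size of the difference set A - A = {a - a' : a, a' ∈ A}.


A - A = {a - a' : a, a' ∈ A}; |A| = 6.
Bounds: 2|A|-1 ≤ |A - A| ≤ |A|² - |A| + 1, i.e. 11 ≤ |A - A| ≤ 31.
Note: 0 ∈ A - A always (from a - a). The set is symmetric: if d ∈ A - A then -d ∈ A - A.
Enumerate nonzero differences d = a - a' with a > a' (then include -d):
Positive differences: {1, 2, 3, 5, 6, 7, 8, 9, 11, 12, 17, 18}
Full difference set: {0} ∪ (positive diffs) ∪ (negative diffs).
|A - A| = 1 + 2·12 = 25 (matches direct enumeration: 25).

|A - A| = 25


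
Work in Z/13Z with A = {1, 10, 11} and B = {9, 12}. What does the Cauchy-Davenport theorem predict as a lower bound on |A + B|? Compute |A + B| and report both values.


Cauchy-Davenport: |A + B| ≥ min(p, |A| + |B| - 1) for A, B nonempty in Z/pZ.
|A| = 3, |B| = 2, p = 13.
CD lower bound = min(13, 3 + 2 - 1) = min(13, 4) = 4.
Compute A + B mod 13 directly:
a = 1: 1+9=10, 1+12=0
a = 10: 10+9=6, 10+12=9
a = 11: 11+9=7, 11+12=10
A + B = {0, 6, 7, 9, 10}, so |A + B| = 5.
Verify: 5 ≥ 4? Yes ✓.

CD lower bound = 4, actual |A + B| = 5.


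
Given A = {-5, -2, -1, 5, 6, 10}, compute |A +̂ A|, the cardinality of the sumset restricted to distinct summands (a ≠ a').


Restricted sumset: A +̂ A = {a + a' : a ∈ A, a' ∈ A, a ≠ a'}.
Equivalently, take A + A and drop any sum 2a that is achievable ONLY as a + a for a ∈ A (i.e. sums representable only with equal summands).
Enumerate pairs (a, a') with a < a' (symmetric, so each unordered pair gives one sum; this covers all a ≠ a'):
  -5 + -2 = -7
  -5 + -1 = -6
  -5 + 5 = 0
  -5 + 6 = 1
  -5 + 10 = 5
  -2 + -1 = -3
  -2 + 5 = 3
  -2 + 6 = 4
  -2 + 10 = 8
  -1 + 5 = 4
  -1 + 6 = 5
  -1 + 10 = 9
  5 + 6 = 11
  5 + 10 = 15
  6 + 10 = 16
Collected distinct sums: {-7, -6, -3, 0, 1, 3, 4, 5, 8, 9, 11, 15, 16}
|A +̂ A| = 13
(Reference bound: |A +̂ A| ≥ 2|A| - 3 for |A| ≥ 2, with |A| = 6 giving ≥ 9.)

|A +̂ A| = 13


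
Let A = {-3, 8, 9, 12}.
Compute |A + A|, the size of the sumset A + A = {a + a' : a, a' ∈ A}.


A + A = {a + a' : a, a' ∈ A}; |A| = 4.
General bounds: 2|A| - 1 ≤ |A + A| ≤ |A|(|A|+1)/2, i.e. 7 ≤ |A + A| ≤ 10.
Lower bound 2|A|-1 is attained iff A is an arithmetic progression.
Enumerate sums a + a' for a ≤ a' (symmetric, so this suffices):
a = -3: -3+-3=-6, -3+8=5, -3+9=6, -3+12=9
a = 8: 8+8=16, 8+9=17, 8+12=20
a = 9: 9+9=18, 9+12=21
a = 12: 12+12=24
Distinct sums: {-6, 5, 6, 9, 16, 17, 18, 20, 21, 24}
|A + A| = 10

|A + A| = 10


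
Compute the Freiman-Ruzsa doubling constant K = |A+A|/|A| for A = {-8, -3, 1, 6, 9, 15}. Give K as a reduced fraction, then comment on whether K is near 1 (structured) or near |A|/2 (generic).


|A| = 6.
Compute A + A by enumerating all 36 pairs.
A + A = {-16, -11, -7, -6, -2, 1, 2, 3, 6, 7, 10, 12, 15, 16, 18, 21, 24, 30}, so |A + A| = 18.
K = |A + A| / |A| = 18/6 = 3/1 ≈ 3.0000.
Reference: AP of size 6 gives K = 11/6 ≈ 1.8333; a fully generic set of size 6 gives K ≈ 3.5000.

|A| = 6, |A + A| = 18, K = 18/6 = 3/1.


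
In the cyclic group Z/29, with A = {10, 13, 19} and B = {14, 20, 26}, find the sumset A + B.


Work in Z/29Z: reduce every sum a + b modulo 29.
Enumerate all 9 pairs:
a = 10: 10+14=24, 10+20=1, 10+26=7
a = 13: 13+14=27, 13+20=4, 13+26=10
a = 19: 19+14=4, 19+20=10, 19+26=16
Distinct residues collected: {1, 4, 7, 10, 16, 24, 27}
|A + B| = 7 (out of 29 total residues).

A + B = {1, 4, 7, 10, 16, 24, 27}


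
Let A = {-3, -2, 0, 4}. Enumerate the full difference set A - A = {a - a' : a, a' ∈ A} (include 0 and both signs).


A - A = {a - a' : a, a' ∈ A}.
Compute a - a' for each ordered pair (a, a'):
a = -3: -3--3=0, -3--2=-1, -3-0=-3, -3-4=-7
a = -2: -2--3=1, -2--2=0, -2-0=-2, -2-4=-6
a = 0: 0--3=3, 0--2=2, 0-0=0, 0-4=-4
a = 4: 4--3=7, 4--2=6, 4-0=4, 4-4=0
Collecting distinct values (and noting 0 appears from a-a):
A - A = {-7, -6, -4, -3, -2, -1, 0, 1, 2, 3, 4, 6, 7}
|A - A| = 13

A - A = {-7, -6, -4, -3, -2, -1, 0, 1, 2, 3, 4, 6, 7}


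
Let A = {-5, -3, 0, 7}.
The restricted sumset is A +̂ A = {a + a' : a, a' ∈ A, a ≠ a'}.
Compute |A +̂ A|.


Restricted sumset: A +̂ A = {a + a' : a ∈ A, a' ∈ A, a ≠ a'}.
Equivalently, take A + A and drop any sum 2a that is achievable ONLY as a + a for a ∈ A (i.e. sums representable only with equal summands).
Enumerate pairs (a, a') with a < a' (symmetric, so each unordered pair gives one sum; this covers all a ≠ a'):
  -5 + -3 = -8
  -5 + 0 = -5
  -5 + 7 = 2
  -3 + 0 = -3
  -3 + 7 = 4
  0 + 7 = 7
Collected distinct sums: {-8, -5, -3, 2, 4, 7}
|A +̂ A| = 6
(Reference bound: |A +̂ A| ≥ 2|A| - 3 for |A| ≥ 2, with |A| = 4 giving ≥ 5.)

|A +̂ A| = 6


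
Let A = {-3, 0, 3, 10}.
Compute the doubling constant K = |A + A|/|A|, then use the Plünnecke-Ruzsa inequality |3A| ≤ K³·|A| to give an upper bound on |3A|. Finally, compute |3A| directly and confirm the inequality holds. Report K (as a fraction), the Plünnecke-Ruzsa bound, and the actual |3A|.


|A| = 4.
Step 1: Compute A + A by enumerating all 16 pairs.
A + A = {-6, -3, 0, 3, 6, 7, 10, 13, 20}, so |A + A| = 9.
Step 2: Doubling constant K = |A + A|/|A| = 9/4 = 9/4 ≈ 2.2500.
Step 3: Plünnecke-Ruzsa gives |3A| ≤ K³·|A| = (2.2500)³ · 4 ≈ 45.5625.
Step 4: Compute 3A = A + A + A directly by enumerating all triples (a,b,c) ∈ A³; |3A| = 16.
Step 5: Check 16 ≤ 45.5625? Yes ✓.

K = 9/4, Plünnecke-Ruzsa bound K³|A| ≈ 45.5625, |3A| = 16, inequality holds.


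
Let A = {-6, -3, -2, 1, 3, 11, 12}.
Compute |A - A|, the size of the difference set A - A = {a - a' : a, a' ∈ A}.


A - A = {a - a' : a, a' ∈ A}; |A| = 7.
Bounds: 2|A|-1 ≤ |A - A| ≤ |A|² - |A| + 1, i.e. 13 ≤ |A - A| ≤ 43.
Note: 0 ∈ A - A always (from a - a). The set is symmetric: if d ∈ A - A then -d ∈ A - A.
Enumerate nonzero differences d = a - a' with a > a' (then include -d):
Positive differences: {1, 2, 3, 4, 5, 6, 7, 8, 9, 10, 11, 13, 14, 15, 17, 18}
Full difference set: {0} ∪ (positive diffs) ∪ (negative diffs).
|A - A| = 1 + 2·16 = 33 (matches direct enumeration: 33).

|A - A| = 33


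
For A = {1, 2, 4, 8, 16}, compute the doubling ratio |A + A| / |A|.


|A| = 5.
Compute A + A by enumerating all 25 pairs.
A + A = {2, 3, 4, 5, 6, 8, 9, 10, 12, 16, 17, 18, 20, 24, 32}, so |A + A| = 15.
K = |A + A| / |A| = 15/5 = 3/1 ≈ 3.0000.
Reference: AP of size 5 gives K = 9/5 ≈ 1.8000; a fully generic set of size 5 gives K ≈ 3.0000.

|A| = 5, |A + A| = 15, K = 15/5 = 3/1.


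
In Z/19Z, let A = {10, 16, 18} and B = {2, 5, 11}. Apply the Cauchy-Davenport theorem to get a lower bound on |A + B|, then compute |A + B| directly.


Cauchy-Davenport: |A + B| ≥ min(p, |A| + |B| - 1) for A, B nonempty in Z/pZ.
|A| = 3, |B| = 3, p = 19.
CD lower bound = min(19, 3 + 3 - 1) = min(19, 5) = 5.
Compute A + B mod 19 directly:
a = 10: 10+2=12, 10+5=15, 10+11=2
a = 16: 16+2=18, 16+5=2, 16+11=8
a = 18: 18+2=1, 18+5=4, 18+11=10
A + B = {1, 2, 4, 8, 10, 12, 15, 18}, so |A + B| = 8.
Verify: 8 ≥ 5? Yes ✓.

CD lower bound = 5, actual |A + B| = 8.


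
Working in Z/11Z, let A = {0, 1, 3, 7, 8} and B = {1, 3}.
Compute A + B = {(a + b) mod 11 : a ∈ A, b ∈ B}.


Work in Z/11Z: reduce every sum a + b modulo 11.
Enumerate all 10 pairs:
a = 0: 0+1=1, 0+3=3
a = 1: 1+1=2, 1+3=4
a = 3: 3+1=4, 3+3=6
a = 7: 7+1=8, 7+3=10
a = 8: 8+1=9, 8+3=0
Distinct residues collected: {0, 1, 2, 3, 4, 6, 8, 9, 10}
|A + B| = 9 (out of 11 total residues).

A + B = {0, 1, 2, 3, 4, 6, 8, 9, 10}


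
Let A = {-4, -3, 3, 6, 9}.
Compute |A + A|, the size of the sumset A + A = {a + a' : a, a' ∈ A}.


A + A = {a + a' : a, a' ∈ A}; |A| = 5.
General bounds: 2|A| - 1 ≤ |A + A| ≤ |A|(|A|+1)/2, i.e. 9 ≤ |A + A| ≤ 15.
Lower bound 2|A|-1 is attained iff A is an arithmetic progression.
Enumerate sums a + a' for a ≤ a' (symmetric, so this suffices):
a = -4: -4+-4=-8, -4+-3=-7, -4+3=-1, -4+6=2, -4+9=5
a = -3: -3+-3=-6, -3+3=0, -3+6=3, -3+9=6
a = 3: 3+3=6, 3+6=9, 3+9=12
a = 6: 6+6=12, 6+9=15
a = 9: 9+9=18
Distinct sums: {-8, -7, -6, -1, 0, 2, 3, 5, 6, 9, 12, 15, 18}
|A + A| = 13

|A + A| = 13


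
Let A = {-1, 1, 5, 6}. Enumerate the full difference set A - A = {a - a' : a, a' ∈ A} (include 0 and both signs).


A - A = {a - a' : a, a' ∈ A}.
Compute a - a' for each ordered pair (a, a'):
a = -1: -1--1=0, -1-1=-2, -1-5=-6, -1-6=-7
a = 1: 1--1=2, 1-1=0, 1-5=-4, 1-6=-5
a = 5: 5--1=6, 5-1=4, 5-5=0, 5-6=-1
a = 6: 6--1=7, 6-1=5, 6-5=1, 6-6=0
Collecting distinct values (and noting 0 appears from a-a):
A - A = {-7, -6, -5, -4, -2, -1, 0, 1, 2, 4, 5, 6, 7}
|A - A| = 13

A - A = {-7, -6, -5, -4, -2, -1, 0, 1, 2, 4, 5, 6, 7}


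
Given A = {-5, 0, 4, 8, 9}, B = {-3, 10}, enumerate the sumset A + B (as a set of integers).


A + B = {a + b : a ∈ A, b ∈ B}.
Enumerate all |A|·|B| = 5·2 = 10 pairs (a, b) and collect distinct sums.
a = -5: -5+-3=-8, -5+10=5
a = 0: 0+-3=-3, 0+10=10
a = 4: 4+-3=1, 4+10=14
a = 8: 8+-3=5, 8+10=18
a = 9: 9+-3=6, 9+10=19
Collecting distinct sums: A + B = {-8, -3, 1, 5, 6, 10, 14, 18, 19}
|A + B| = 9

A + B = {-8, -3, 1, 5, 6, 10, 14, 18, 19}


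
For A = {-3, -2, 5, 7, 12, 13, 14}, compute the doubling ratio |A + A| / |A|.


|A| = 7.
Compute A + A by enumerating all 49 pairs.
A + A = {-6, -5, -4, 2, 3, 4, 5, 9, 10, 11, 12, 14, 17, 18, 19, 20, 21, 24, 25, 26, 27, 28}, so |A + A| = 22.
K = |A + A| / |A| = 22/7 (already in lowest terms) ≈ 3.1429.
Reference: AP of size 7 gives K = 13/7 ≈ 1.8571; a fully generic set of size 7 gives K ≈ 4.0000.

|A| = 7, |A + A| = 22, K = 22/7.


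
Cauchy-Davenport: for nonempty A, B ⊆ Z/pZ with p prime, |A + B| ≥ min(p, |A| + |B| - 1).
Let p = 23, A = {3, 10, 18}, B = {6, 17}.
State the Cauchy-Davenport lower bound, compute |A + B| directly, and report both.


Cauchy-Davenport: |A + B| ≥ min(p, |A| + |B| - 1) for A, B nonempty in Z/pZ.
|A| = 3, |B| = 2, p = 23.
CD lower bound = min(23, 3 + 2 - 1) = min(23, 4) = 4.
Compute A + B mod 23 directly:
a = 3: 3+6=9, 3+17=20
a = 10: 10+6=16, 10+17=4
a = 18: 18+6=1, 18+17=12
A + B = {1, 4, 9, 12, 16, 20}, so |A + B| = 6.
Verify: 6 ≥ 4? Yes ✓.

CD lower bound = 4, actual |A + B| = 6.


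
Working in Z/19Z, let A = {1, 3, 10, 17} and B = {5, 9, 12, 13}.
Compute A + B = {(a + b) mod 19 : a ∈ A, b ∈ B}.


Work in Z/19Z: reduce every sum a + b modulo 19.
Enumerate all 16 pairs:
a = 1: 1+5=6, 1+9=10, 1+12=13, 1+13=14
a = 3: 3+5=8, 3+9=12, 3+12=15, 3+13=16
a = 10: 10+5=15, 10+9=0, 10+12=3, 10+13=4
a = 17: 17+5=3, 17+9=7, 17+12=10, 17+13=11
Distinct residues collected: {0, 3, 4, 6, 7, 8, 10, 11, 12, 13, 14, 15, 16}
|A + B| = 13 (out of 19 total residues).

A + B = {0, 3, 4, 6, 7, 8, 10, 11, 12, 13, 14, 15, 16}


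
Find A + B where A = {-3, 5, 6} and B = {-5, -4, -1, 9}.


A + B = {a + b : a ∈ A, b ∈ B}.
Enumerate all |A|·|B| = 3·4 = 12 pairs (a, b) and collect distinct sums.
a = -3: -3+-5=-8, -3+-4=-7, -3+-1=-4, -3+9=6
a = 5: 5+-5=0, 5+-4=1, 5+-1=4, 5+9=14
a = 6: 6+-5=1, 6+-4=2, 6+-1=5, 6+9=15
Collecting distinct sums: A + B = {-8, -7, -4, 0, 1, 2, 4, 5, 6, 14, 15}
|A + B| = 11

A + B = {-8, -7, -4, 0, 1, 2, 4, 5, 6, 14, 15}


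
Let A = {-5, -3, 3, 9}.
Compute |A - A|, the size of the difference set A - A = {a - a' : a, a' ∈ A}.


A - A = {a - a' : a, a' ∈ A}; |A| = 4.
Bounds: 2|A|-1 ≤ |A - A| ≤ |A|² - |A| + 1, i.e. 7 ≤ |A - A| ≤ 13.
Note: 0 ∈ A - A always (from a - a). The set is symmetric: if d ∈ A - A then -d ∈ A - A.
Enumerate nonzero differences d = a - a' with a > a' (then include -d):
Positive differences: {2, 6, 8, 12, 14}
Full difference set: {0} ∪ (positive diffs) ∪ (negative diffs).
|A - A| = 1 + 2·5 = 11 (matches direct enumeration: 11).

|A - A| = 11


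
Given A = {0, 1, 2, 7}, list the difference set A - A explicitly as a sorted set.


A - A = {a - a' : a, a' ∈ A}.
Compute a - a' for each ordered pair (a, a'):
a = 0: 0-0=0, 0-1=-1, 0-2=-2, 0-7=-7
a = 1: 1-0=1, 1-1=0, 1-2=-1, 1-7=-6
a = 2: 2-0=2, 2-1=1, 2-2=0, 2-7=-5
a = 7: 7-0=7, 7-1=6, 7-2=5, 7-7=0
Collecting distinct values (and noting 0 appears from a-a):
A - A = {-7, -6, -5, -2, -1, 0, 1, 2, 5, 6, 7}
|A - A| = 11

A - A = {-7, -6, -5, -2, -1, 0, 1, 2, 5, 6, 7}


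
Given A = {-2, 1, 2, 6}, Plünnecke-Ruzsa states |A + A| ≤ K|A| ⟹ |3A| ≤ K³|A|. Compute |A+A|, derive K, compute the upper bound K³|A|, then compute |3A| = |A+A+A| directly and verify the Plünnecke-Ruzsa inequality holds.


|A| = 4.
Step 1: Compute A + A by enumerating all 16 pairs.
A + A = {-4, -1, 0, 2, 3, 4, 7, 8, 12}, so |A + A| = 9.
Step 2: Doubling constant K = |A + A|/|A| = 9/4 = 9/4 ≈ 2.2500.
Step 3: Plünnecke-Ruzsa gives |3A| ≤ K³·|A| = (2.2500)³ · 4 ≈ 45.5625.
Step 4: Compute 3A = A + A + A directly by enumerating all triples (a,b,c) ∈ A³; |3A| = 16.
Step 5: Check 16 ≤ 45.5625? Yes ✓.

K = 9/4, Plünnecke-Ruzsa bound K³|A| ≈ 45.5625, |3A| = 16, inequality holds.


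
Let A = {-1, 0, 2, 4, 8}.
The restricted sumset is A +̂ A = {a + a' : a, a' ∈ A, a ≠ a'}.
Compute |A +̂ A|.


Restricted sumset: A +̂ A = {a + a' : a ∈ A, a' ∈ A, a ≠ a'}.
Equivalently, take A + A and drop any sum 2a that is achievable ONLY as a + a for a ∈ A (i.e. sums representable only with equal summands).
Enumerate pairs (a, a') with a < a' (symmetric, so each unordered pair gives one sum; this covers all a ≠ a'):
  -1 + 0 = -1
  -1 + 2 = 1
  -1 + 4 = 3
  -1 + 8 = 7
  0 + 2 = 2
  0 + 4 = 4
  0 + 8 = 8
  2 + 4 = 6
  2 + 8 = 10
  4 + 8 = 12
Collected distinct sums: {-1, 1, 2, 3, 4, 6, 7, 8, 10, 12}
|A +̂ A| = 10
(Reference bound: |A +̂ A| ≥ 2|A| - 3 for |A| ≥ 2, with |A| = 5 giving ≥ 7.)

|A +̂ A| = 10


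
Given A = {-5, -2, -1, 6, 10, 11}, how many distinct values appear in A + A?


A + A = {a + a' : a, a' ∈ A}; |A| = 6.
General bounds: 2|A| - 1 ≤ |A + A| ≤ |A|(|A|+1)/2, i.e. 11 ≤ |A + A| ≤ 21.
Lower bound 2|A|-1 is attained iff A is an arithmetic progression.
Enumerate sums a + a' for a ≤ a' (symmetric, so this suffices):
a = -5: -5+-5=-10, -5+-2=-7, -5+-1=-6, -5+6=1, -5+10=5, -5+11=6
a = -2: -2+-2=-4, -2+-1=-3, -2+6=4, -2+10=8, -2+11=9
a = -1: -1+-1=-2, -1+6=5, -1+10=9, -1+11=10
a = 6: 6+6=12, 6+10=16, 6+11=17
a = 10: 10+10=20, 10+11=21
a = 11: 11+11=22
Distinct sums: {-10, -7, -6, -4, -3, -2, 1, 4, 5, 6, 8, 9, 10, 12, 16, 17, 20, 21, 22}
|A + A| = 19

|A + A| = 19


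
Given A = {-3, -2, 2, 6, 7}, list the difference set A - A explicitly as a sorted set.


A - A = {a - a' : a, a' ∈ A}.
Compute a - a' for each ordered pair (a, a'):
a = -3: -3--3=0, -3--2=-1, -3-2=-5, -3-6=-9, -3-7=-10
a = -2: -2--3=1, -2--2=0, -2-2=-4, -2-6=-8, -2-7=-9
a = 2: 2--3=5, 2--2=4, 2-2=0, 2-6=-4, 2-7=-5
a = 6: 6--3=9, 6--2=8, 6-2=4, 6-6=0, 6-7=-1
a = 7: 7--3=10, 7--2=9, 7-2=5, 7-6=1, 7-7=0
Collecting distinct values (and noting 0 appears from a-a):
A - A = {-10, -9, -8, -5, -4, -1, 0, 1, 4, 5, 8, 9, 10}
|A - A| = 13

A - A = {-10, -9, -8, -5, -4, -1, 0, 1, 4, 5, 8, 9, 10}


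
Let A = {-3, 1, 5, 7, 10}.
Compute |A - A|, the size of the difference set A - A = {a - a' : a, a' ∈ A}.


A - A = {a - a' : a, a' ∈ A}; |A| = 5.
Bounds: 2|A|-1 ≤ |A - A| ≤ |A|² - |A| + 1, i.e. 9 ≤ |A - A| ≤ 21.
Note: 0 ∈ A - A always (from a - a). The set is symmetric: if d ∈ A - A then -d ∈ A - A.
Enumerate nonzero differences d = a - a' with a > a' (then include -d):
Positive differences: {2, 3, 4, 5, 6, 8, 9, 10, 13}
Full difference set: {0} ∪ (positive diffs) ∪ (negative diffs).
|A - A| = 1 + 2·9 = 19 (matches direct enumeration: 19).

|A - A| = 19


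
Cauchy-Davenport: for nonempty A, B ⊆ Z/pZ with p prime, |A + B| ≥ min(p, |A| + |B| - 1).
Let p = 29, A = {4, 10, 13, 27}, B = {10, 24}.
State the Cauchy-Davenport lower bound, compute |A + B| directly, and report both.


Cauchy-Davenport: |A + B| ≥ min(p, |A| + |B| - 1) for A, B nonempty in Z/pZ.
|A| = 4, |B| = 2, p = 29.
CD lower bound = min(29, 4 + 2 - 1) = min(29, 5) = 5.
Compute A + B mod 29 directly:
a = 4: 4+10=14, 4+24=28
a = 10: 10+10=20, 10+24=5
a = 13: 13+10=23, 13+24=8
a = 27: 27+10=8, 27+24=22
A + B = {5, 8, 14, 20, 22, 23, 28}, so |A + B| = 7.
Verify: 7 ≥ 5? Yes ✓.

CD lower bound = 5, actual |A + B| = 7.


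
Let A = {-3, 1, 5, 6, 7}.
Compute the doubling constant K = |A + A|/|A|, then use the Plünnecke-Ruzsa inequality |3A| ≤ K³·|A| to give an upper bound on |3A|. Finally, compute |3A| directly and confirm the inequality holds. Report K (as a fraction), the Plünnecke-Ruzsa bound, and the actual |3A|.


|A| = 5.
Step 1: Compute A + A by enumerating all 25 pairs.
A + A = {-6, -2, 2, 3, 4, 6, 7, 8, 10, 11, 12, 13, 14}, so |A + A| = 13.
Step 2: Doubling constant K = |A + A|/|A| = 13/5 = 13/5 ≈ 2.6000.
Step 3: Plünnecke-Ruzsa gives |3A| ≤ K³·|A| = (2.6000)³ · 5 ≈ 87.8800.
Step 4: Compute 3A = A + A + A directly by enumerating all triples (a,b,c) ∈ A³; |3A| = 23.
Step 5: Check 23 ≤ 87.8800? Yes ✓.

K = 13/5, Plünnecke-Ruzsa bound K³|A| ≈ 87.8800, |3A| = 23, inequality holds.


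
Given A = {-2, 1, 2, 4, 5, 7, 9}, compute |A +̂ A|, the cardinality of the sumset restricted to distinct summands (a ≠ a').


Restricted sumset: A +̂ A = {a + a' : a ∈ A, a' ∈ A, a ≠ a'}.
Equivalently, take A + A and drop any sum 2a that is achievable ONLY as a + a for a ∈ A (i.e. sums representable only with equal summands).
Enumerate pairs (a, a') with a < a' (symmetric, so each unordered pair gives one sum; this covers all a ≠ a'):
  -2 + 1 = -1
  -2 + 2 = 0
  -2 + 4 = 2
  -2 + 5 = 3
  -2 + 7 = 5
  -2 + 9 = 7
  1 + 2 = 3
  1 + 4 = 5
  1 + 5 = 6
  1 + 7 = 8
  1 + 9 = 10
  2 + 4 = 6
  2 + 5 = 7
  2 + 7 = 9
  2 + 9 = 11
  4 + 5 = 9
  4 + 7 = 11
  4 + 9 = 13
  5 + 7 = 12
  5 + 9 = 14
  7 + 9 = 16
Collected distinct sums: {-1, 0, 2, 3, 5, 6, 7, 8, 9, 10, 11, 12, 13, 14, 16}
|A +̂ A| = 15
(Reference bound: |A +̂ A| ≥ 2|A| - 3 for |A| ≥ 2, with |A| = 7 giving ≥ 11.)

|A +̂ A| = 15


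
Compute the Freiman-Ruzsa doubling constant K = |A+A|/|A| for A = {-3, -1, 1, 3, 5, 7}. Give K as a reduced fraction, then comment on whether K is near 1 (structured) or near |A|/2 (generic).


|A| = 6.
Compute A + A by enumerating all 36 pairs.
A + A = {-6, -4, -2, 0, 2, 4, 6, 8, 10, 12, 14}, so |A + A| = 11.
K = |A + A| / |A| = 11/6 (already in lowest terms) ≈ 1.8333.
Reference: AP of size 6 gives K = 11/6 ≈ 1.8333; a fully generic set of size 6 gives K ≈ 3.5000.

|A| = 6, |A + A| = 11, K = 11/6.


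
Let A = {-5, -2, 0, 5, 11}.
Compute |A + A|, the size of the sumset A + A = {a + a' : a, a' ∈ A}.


A + A = {a + a' : a, a' ∈ A}; |A| = 5.
General bounds: 2|A| - 1 ≤ |A + A| ≤ |A|(|A|+1)/2, i.e. 9 ≤ |A + A| ≤ 15.
Lower bound 2|A|-1 is attained iff A is an arithmetic progression.
Enumerate sums a + a' for a ≤ a' (symmetric, so this suffices):
a = -5: -5+-5=-10, -5+-2=-7, -5+0=-5, -5+5=0, -5+11=6
a = -2: -2+-2=-4, -2+0=-2, -2+5=3, -2+11=9
a = 0: 0+0=0, 0+5=5, 0+11=11
a = 5: 5+5=10, 5+11=16
a = 11: 11+11=22
Distinct sums: {-10, -7, -5, -4, -2, 0, 3, 5, 6, 9, 10, 11, 16, 22}
|A + A| = 14

|A + A| = 14


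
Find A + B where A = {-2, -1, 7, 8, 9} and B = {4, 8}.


A + B = {a + b : a ∈ A, b ∈ B}.
Enumerate all |A|·|B| = 5·2 = 10 pairs (a, b) and collect distinct sums.
a = -2: -2+4=2, -2+8=6
a = -1: -1+4=3, -1+8=7
a = 7: 7+4=11, 7+8=15
a = 8: 8+4=12, 8+8=16
a = 9: 9+4=13, 9+8=17
Collecting distinct sums: A + B = {2, 3, 6, 7, 11, 12, 13, 15, 16, 17}
|A + B| = 10

A + B = {2, 3, 6, 7, 11, 12, 13, 15, 16, 17}


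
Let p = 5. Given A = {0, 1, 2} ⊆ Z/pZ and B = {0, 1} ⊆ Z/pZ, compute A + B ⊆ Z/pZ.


Work in Z/5Z: reduce every sum a + b modulo 5.
Enumerate all 6 pairs:
a = 0: 0+0=0, 0+1=1
a = 1: 1+0=1, 1+1=2
a = 2: 2+0=2, 2+1=3
Distinct residues collected: {0, 1, 2, 3}
|A + B| = 4 (out of 5 total residues).

A + B = {0, 1, 2, 3}


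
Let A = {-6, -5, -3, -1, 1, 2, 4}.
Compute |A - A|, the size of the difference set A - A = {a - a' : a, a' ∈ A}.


A - A = {a - a' : a, a' ∈ A}; |A| = 7.
Bounds: 2|A|-1 ≤ |A - A| ≤ |A|² - |A| + 1, i.e. 13 ≤ |A - A| ≤ 43.
Note: 0 ∈ A - A always (from a - a). The set is symmetric: if d ∈ A - A then -d ∈ A - A.
Enumerate nonzero differences d = a - a' with a > a' (then include -d):
Positive differences: {1, 2, 3, 4, 5, 6, 7, 8, 9, 10}
Full difference set: {0} ∪ (positive diffs) ∪ (negative diffs).
|A - A| = 1 + 2·10 = 21 (matches direct enumeration: 21).

|A - A| = 21


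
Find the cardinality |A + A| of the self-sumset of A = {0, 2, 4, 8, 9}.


A + A = {a + a' : a, a' ∈ A}; |A| = 5.
General bounds: 2|A| - 1 ≤ |A + A| ≤ |A|(|A|+1)/2, i.e. 9 ≤ |A + A| ≤ 15.
Lower bound 2|A|-1 is attained iff A is an arithmetic progression.
Enumerate sums a + a' for a ≤ a' (symmetric, so this suffices):
a = 0: 0+0=0, 0+2=2, 0+4=4, 0+8=8, 0+9=9
a = 2: 2+2=4, 2+4=6, 2+8=10, 2+9=11
a = 4: 4+4=8, 4+8=12, 4+9=13
a = 8: 8+8=16, 8+9=17
a = 9: 9+9=18
Distinct sums: {0, 2, 4, 6, 8, 9, 10, 11, 12, 13, 16, 17, 18}
|A + A| = 13

|A + A| = 13


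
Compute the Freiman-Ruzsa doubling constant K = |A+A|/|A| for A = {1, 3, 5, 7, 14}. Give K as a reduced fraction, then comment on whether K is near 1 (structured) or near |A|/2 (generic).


|A| = 5.
Compute A + A by enumerating all 25 pairs.
A + A = {2, 4, 6, 8, 10, 12, 14, 15, 17, 19, 21, 28}, so |A + A| = 12.
K = |A + A| / |A| = 12/5 (already in lowest terms) ≈ 2.4000.
Reference: AP of size 5 gives K = 9/5 ≈ 1.8000; a fully generic set of size 5 gives K ≈ 3.0000.

|A| = 5, |A + A| = 12, K = 12/5.


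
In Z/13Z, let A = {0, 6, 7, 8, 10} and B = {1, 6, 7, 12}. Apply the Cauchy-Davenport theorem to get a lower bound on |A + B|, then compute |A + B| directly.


Cauchy-Davenport: |A + B| ≥ min(p, |A| + |B| - 1) for A, B nonempty in Z/pZ.
|A| = 5, |B| = 4, p = 13.
CD lower bound = min(13, 5 + 4 - 1) = min(13, 8) = 8.
Compute A + B mod 13 directly:
a = 0: 0+1=1, 0+6=6, 0+7=7, 0+12=12
a = 6: 6+1=7, 6+6=12, 6+7=0, 6+12=5
a = 7: 7+1=8, 7+6=0, 7+7=1, 7+12=6
a = 8: 8+1=9, 8+6=1, 8+7=2, 8+12=7
a = 10: 10+1=11, 10+6=3, 10+7=4, 10+12=9
A + B = {0, 1, 2, 3, 4, 5, 6, 7, 8, 9, 11, 12}, so |A + B| = 12.
Verify: 12 ≥ 8? Yes ✓.

CD lower bound = 8, actual |A + B| = 12.


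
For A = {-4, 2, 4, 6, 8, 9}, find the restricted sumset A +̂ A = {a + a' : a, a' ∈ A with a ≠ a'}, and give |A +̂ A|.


Restricted sumset: A +̂ A = {a + a' : a ∈ A, a' ∈ A, a ≠ a'}.
Equivalently, take A + A and drop any sum 2a that is achievable ONLY as a + a for a ∈ A (i.e. sums representable only with equal summands).
Enumerate pairs (a, a') with a < a' (symmetric, so each unordered pair gives one sum; this covers all a ≠ a'):
  -4 + 2 = -2
  -4 + 4 = 0
  -4 + 6 = 2
  -4 + 8 = 4
  -4 + 9 = 5
  2 + 4 = 6
  2 + 6 = 8
  2 + 8 = 10
  2 + 9 = 11
  4 + 6 = 10
  4 + 8 = 12
  4 + 9 = 13
  6 + 8 = 14
  6 + 9 = 15
  8 + 9 = 17
Collected distinct sums: {-2, 0, 2, 4, 5, 6, 8, 10, 11, 12, 13, 14, 15, 17}
|A +̂ A| = 14
(Reference bound: |A +̂ A| ≥ 2|A| - 3 for |A| ≥ 2, with |A| = 6 giving ≥ 9.)

|A +̂ A| = 14


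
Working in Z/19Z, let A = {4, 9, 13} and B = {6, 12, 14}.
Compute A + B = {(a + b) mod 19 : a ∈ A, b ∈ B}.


Work in Z/19Z: reduce every sum a + b modulo 19.
Enumerate all 9 pairs:
a = 4: 4+6=10, 4+12=16, 4+14=18
a = 9: 9+6=15, 9+12=2, 9+14=4
a = 13: 13+6=0, 13+12=6, 13+14=8
Distinct residues collected: {0, 2, 4, 6, 8, 10, 15, 16, 18}
|A + B| = 9 (out of 19 total residues).

A + B = {0, 2, 4, 6, 8, 10, 15, 16, 18}


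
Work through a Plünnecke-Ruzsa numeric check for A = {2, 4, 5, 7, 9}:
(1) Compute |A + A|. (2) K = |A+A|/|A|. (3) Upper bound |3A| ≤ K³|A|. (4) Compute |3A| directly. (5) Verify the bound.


|A| = 5.
Step 1: Compute A + A by enumerating all 25 pairs.
A + A = {4, 6, 7, 8, 9, 10, 11, 12, 13, 14, 16, 18}, so |A + A| = 12.
Step 2: Doubling constant K = |A + A|/|A| = 12/5 = 12/5 ≈ 2.4000.
Step 3: Plünnecke-Ruzsa gives |3A| ≤ K³·|A| = (2.4000)³ · 5 ≈ 69.1200.
Step 4: Compute 3A = A + A + A directly by enumerating all triples (a,b,c) ∈ A³; |3A| = 19.
Step 5: Check 19 ≤ 69.1200? Yes ✓.

K = 12/5, Plünnecke-Ruzsa bound K³|A| ≈ 69.1200, |3A| = 19, inequality holds.


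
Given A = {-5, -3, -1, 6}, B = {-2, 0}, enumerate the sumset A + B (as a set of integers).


A + B = {a + b : a ∈ A, b ∈ B}.
Enumerate all |A|·|B| = 4·2 = 8 pairs (a, b) and collect distinct sums.
a = -5: -5+-2=-7, -5+0=-5
a = -3: -3+-2=-5, -3+0=-3
a = -1: -1+-2=-3, -1+0=-1
a = 6: 6+-2=4, 6+0=6
Collecting distinct sums: A + B = {-7, -5, -3, -1, 4, 6}
|A + B| = 6

A + B = {-7, -5, -3, -1, 4, 6}


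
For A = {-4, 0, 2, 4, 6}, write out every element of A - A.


A - A = {a - a' : a, a' ∈ A}.
Compute a - a' for each ordered pair (a, a'):
a = -4: -4--4=0, -4-0=-4, -4-2=-6, -4-4=-8, -4-6=-10
a = 0: 0--4=4, 0-0=0, 0-2=-2, 0-4=-4, 0-6=-6
a = 2: 2--4=6, 2-0=2, 2-2=0, 2-4=-2, 2-6=-4
a = 4: 4--4=8, 4-0=4, 4-2=2, 4-4=0, 4-6=-2
a = 6: 6--4=10, 6-0=6, 6-2=4, 6-4=2, 6-6=0
Collecting distinct values (and noting 0 appears from a-a):
A - A = {-10, -8, -6, -4, -2, 0, 2, 4, 6, 8, 10}
|A - A| = 11

A - A = {-10, -8, -6, -4, -2, 0, 2, 4, 6, 8, 10}


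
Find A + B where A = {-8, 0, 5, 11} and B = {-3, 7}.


A + B = {a + b : a ∈ A, b ∈ B}.
Enumerate all |A|·|B| = 4·2 = 8 pairs (a, b) and collect distinct sums.
a = -8: -8+-3=-11, -8+7=-1
a = 0: 0+-3=-3, 0+7=7
a = 5: 5+-3=2, 5+7=12
a = 11: 11+-3=8, 11+7=18
Collecting distinct sums: A + B = {-11, -3, -1, 2, 7, 8, 12, 18}
|A + B| = 8

A + B = {-11, -3, -1, 2, 7, 8, 12, 18}


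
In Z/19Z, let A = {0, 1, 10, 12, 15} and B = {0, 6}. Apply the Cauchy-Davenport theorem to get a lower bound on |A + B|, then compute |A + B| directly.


Cauchy-Davenport: |A + B| ≥ min(p, |A| + |B| - 1) for A, B nonempty in Z/pZ.
|A| = 5, |B| = 2, p = 19.
CD lower bound = min(19, 5 + 2 - 1) = min(19, 6) = 6.
Compute A + B mod 19 directly:
a = 0: 0+0=0, 0+6=6
a = 1: 1+0=1, 1+6=7
a = 10: 10+0=10, 10+6=16
a = 12: 12+0=12, 12+6=18
a = 15: 15+0=15, 15+6=2
A + B = {0, 1, 2, 6, 7, 10, 12, 15, 16, 18}, so |A + B| = 10.
Verify: 10 ≥ 6? Yes ✓.

CD lower bound = 6, actual |A + B| = 10.


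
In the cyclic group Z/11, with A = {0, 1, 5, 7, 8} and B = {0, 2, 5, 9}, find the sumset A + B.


Work in Z/11Z: reduce every sum a + b modulo 11.
Enumerate all 20 pairs:
a = 0: 0+0=0, 0+2=2, 0+5=5, 0+9=9
a = 1: 1+0=1, 1+2=3, 1+5=6, 1+9=10
a = 5: 5+0=5, 5+2=7, 5+5=10, 5+9=3
a = 7: 7+0=7, 7+2=9, 7+5=1, 7+9=5
a = 8: 8+0=8, 8+2=10, 8+5=2, 8+9=6
Distinct residues collected: {0, 1, 2, 3, 5, 6, 7, 8, 9, 10}
|A + B| = 10 (out of 11 total residues).

A + B = {0, 1, 2, 3, 5, 6, 7, 8, 9, 10}


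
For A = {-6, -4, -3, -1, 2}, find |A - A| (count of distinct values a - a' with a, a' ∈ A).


A - A = {a - a' : a, a' ∈ A}; |A| = 5.
Bounds: 2|A|-1 ≤ |A - A| ≤ |A|² - |A| + 1, i.e. 9 ≤ |A - A| ≤ 21.
Note: 0 ∈ A - A always (from a - a). The set is symmetric: if d ∈ A - A then -d ∈ A - A.
Enumerate nonzero differences d = a - a' with a > a' (then include -d):
Positive differences: {1, 2, 3, 5, 6, 8}
Full difference set: {0} ∪ (positive diffs) ∪ (negative diffs).
|A - A| = 1 + 2·6 = 13 (matches direct enumeration: 13).

|A - A| = 13
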